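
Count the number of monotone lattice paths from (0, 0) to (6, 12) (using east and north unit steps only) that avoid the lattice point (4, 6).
Number of paths = 12684

Total paths from (0, 0) to (6, 12): C(18, 6) = 18564. Paths through (4, 6): (paths (0, 0) → (4, 6)) × (paths (4, 6) → (6, 12)) = C(10, 4) · C(8, 2) = 210 · 28 = 5880. Avoidance count = 18564 − 5880 = 12684.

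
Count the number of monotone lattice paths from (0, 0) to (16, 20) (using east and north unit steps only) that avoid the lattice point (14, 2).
Number of paths = 7307849310

Total paths from (0, 0) to (16, 20): C(36, 16) = 7307872110. Paths through (14, 2): (paths (0, 0) → (14, 2)) × (paths (14, 2) → (16, 20)) = C(16, 14) · C(20, 2) = 120 · 190 = 22800. Avoidance count = 7307872110 − 22800 = 7307849310.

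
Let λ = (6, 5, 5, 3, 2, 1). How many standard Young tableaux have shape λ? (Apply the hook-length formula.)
# SYT of shape (6, 5, 5, 3, 2, 1) = 2483120640

Hook-length formula: f^λ = n! / Π hook(c), product over all cells c of the Young diagram. For λ = (6, 5, 5, 3, 2, 1), n = 22 boxes. Hook lengths by row (left-to-right, top-to-bottom): [11, 9, 7, 5, 4, 1]; [9, 7, 5, 3, 2]; [8, 6, 4, 2, 1]; [5, 3, 1]; [3, 1]; [1]. Product of hooks = 452656512000. So f^λ = 22! / 452656512000 = 1124000727777607680000 / 452656512000 = 2483120640.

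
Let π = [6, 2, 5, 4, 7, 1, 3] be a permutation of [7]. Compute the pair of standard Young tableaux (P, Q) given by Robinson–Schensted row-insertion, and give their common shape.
P = [1, 3, 7] / [2, 4] / [5] / [6];  Q = [1, 3, 5] / [2, 7] / [4] / [6];  common shape = (3, 2, 1, 1)

Row-insert the values π_1, π_2, … into P one at a time, bumping the leftmost entry strictly greater than the inserted value down to the next row. The recording tableau Q records, in position (i, j), the step at which that cell was added to P.
  Insert 6 (step 1): P = [6];  Q = [1]
  Insert 2 (step 2): P = [2] / [6];  Q = [1] / [2]
  Insert 5 (step 3): P = [2, 5] / [6];  Q = [1, 3] / [2]
  Insert 4 (step 4): P = [2, 4] / [5] / [6];  Q = [1, 3] / [2] / [4]
  Insert 7 (step 5): P = [2, 4, 7] / [5] / [6];  Q = [1, 3, 5] / [2] / [4]
  Insert 1 (step 6): P = [1, 4, 7] / [2] / [5] / [6];  Q = [1, 3, 5] / [2] / [4] / [6]
  Insert 3 (step 7): P = [1, 3, 7] / [2, 4] / [5] / [6];  Q = [1, 3, 5] / [2, 7] / [4] / [6]
Final shape: (3, 2, 1, 1).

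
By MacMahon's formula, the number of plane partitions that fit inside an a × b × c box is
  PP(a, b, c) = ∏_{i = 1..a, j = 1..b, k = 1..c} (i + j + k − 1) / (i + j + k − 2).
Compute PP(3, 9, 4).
PP(3, 9, 4) = 13026013

Evaluate the triple product over i = 1..3, j = 1..9, k = 1..4. The factors are (2/1) · (3/2) · (4/3) · (5/4) · (3/2) · (4/3) · (5/4) · (6/5) · … (108 factors total). The numerators and denominators telescope so the product is an integer; carrying out the multiplication exactly gives PP(3, 9, 4) = 13026013.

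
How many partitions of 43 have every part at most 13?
p(43, parts ≤ 13) = 41269

Use the recurrence p(n, m) = p(n, m−1) + p(n−m, m): either the largest part is < m (count p(n, m−1)) or the largest part is exactly m (remove one copy of m, count p(n−m, m)). With p(0, ·) = 1 this gives p(43, parts ≤ 13) = 41269. (By conjugating Young diagrams, this also counts partitions of 43 into at most 13 parts.)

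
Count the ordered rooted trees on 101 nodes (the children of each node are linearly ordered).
C_100 = 896519947090131496687170070074100632420837521538745909320

These ordered rooted trees are counted by the Catalan number C_n = (1/(n + 1)) · C(2n, n). For n = 100: C_100 = (1/101) · C(200, 100) = 90548514656103281165404177077484163874504589675413336841320/101 = 896519947090131496687170070074100632420837521538745909320.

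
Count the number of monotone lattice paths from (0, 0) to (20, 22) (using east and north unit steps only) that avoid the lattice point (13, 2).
Number of paths = 513698364270

Total paths from (0, 0) to (20, 22): C(42, 20) = 513791607420. Paths through (13, 2): (paths (0, 0) → (13, 2)) × (paths (13, 2) → (20, 22)) = C(15, 13) · C(27, 7) = 105 · 888030 = 93243150. Avoidance count = 513791607420 − 93243150 = 513698364270.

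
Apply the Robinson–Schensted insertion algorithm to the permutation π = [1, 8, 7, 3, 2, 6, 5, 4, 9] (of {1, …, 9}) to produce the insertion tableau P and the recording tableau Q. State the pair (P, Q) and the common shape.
P = [1, 2, 4, 9] / [3, 5] / [6] / [7] / [8];  Q = [1, 2, 6, 9] / [3, 7] / [4] / [5] / [8];  common shape = (4, 2, 1, 1, 1)

Row-insert the values π_1, π_2, … into P one at a time, bumping the leftmost entry strictly greater than the inserted value down to the next row. The recording tableau Q records, in position (i, j), the step at which that cell was added to P.
  Insert 1 (step 1): P = [1];  Q = [1]
  Insert 8 (step 2): P = [1, 8];  Q = [1, 2]
  Insert 7 (step 3): P = [1, 7] / [8];  Q = [1, 2] / [3]
  Insert 3 (step 4): P = [1, 3] / [7] / [8];  Q = [1, 2] / [3] / [4]
  Insert 2 (step 5): P = [1, 2] / [3] / [7] / [8];  Q = [1, 2] / [3] / [4] / [5]
  Insert 6 (step 6): P = [1, 2, 6] / [3] / [7] / [8];  Q = [1, 2, 6] / [3] / [4] / [5]
  Insert 5 (step 7): P = [1, 2, 5] / [3, 6] / [7] / [8];  Q = [1, 2, 6] / [3, 7] / [4] / [5]
  Insert 4 (step 8): P = [1, 2, 4] / [3, 5] / [6] / [7] / [8];  Q = [1, 2, 6] / [3, 7] / [4] / [5] / [8]
  Insert 9 (step 9): P = [1, 2, 4, 9] / [3, 5] / [6] / [7] / [8];  Q = [1, 2, 6, 9] / [3, 7] / [4] / [5] / [8]
Final shape: (4, 2, 1, 1, 1).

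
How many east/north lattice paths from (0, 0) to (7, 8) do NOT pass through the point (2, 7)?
Number of paths = 6219

Total paths from (0, 0) to (7, 8): C(15, 7) = 6435. Paths through (2, 7): (paths (0, 0) → (2, 7)) × (paths (2, 7) → (7, 8)) = C(9, 2) · C(6, 5) = 36 · 6 = 216. Avoidance count = 6435 − 216 = 6219.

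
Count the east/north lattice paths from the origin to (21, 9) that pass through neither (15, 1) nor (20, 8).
Number of paths = 8068236

Inclusion–exclusion. Total paths: C(30, 21) = 14307150. Through P₁: C(16, 15)·C(14, 6) = 48048. Through P₂: C(28, 20)·C(2, 1) = 6216210. Since P₁ is strictly southwest of P₂, a monotone path through both must visit P₁ then P₂; paths through both = C(16, 15)·C(12, 5)·C(2, 1) = 25344. Avoid both = 14307150 − 48048 − 6216210 + 25344 = 8068236.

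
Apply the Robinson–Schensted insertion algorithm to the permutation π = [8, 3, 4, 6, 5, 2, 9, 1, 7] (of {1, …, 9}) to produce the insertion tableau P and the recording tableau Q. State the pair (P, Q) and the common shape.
P = [1, 4, 5, 7] / [2, 9] / [3] / [6] / [8];  Q = [1, 3, 4, 7] / [2, 9] / [5] / [6] / [8];  common shape = (4, 2, 1, 1, 1)

Row-insert the values π_1, π_2, … into P one at a time, bumping the leftmost entry strictly greater than the inserted value down to the next row. The recording tableau Q records, in position (i, j), the step at which that cell was added to P.
  Insert 8 (step 1): P = [8];  Q = [1]
  Insert 3 (step 2): P = [3] / [8];  Q = [1] / [2]
  Insert 4 (step 3): P = [3, 4] / [8];  Q = [1, 3] / [2]
  Insert 6 (step 4): P = [3, 4, 6] / [8];  Q = [1, 3, 4] / [2]
  Insert 5 (step 5): P = [3, 4, 5] / [6] / [8];  Q = [1, 3, 4] / [2] / [5]
  Insert 2 (step 6): P = [2, 4, 5] / [3] / [6] / [8];  Q = [1, 3, 4] / [2] / [5] / [6]
  Insert 9 (step 7): P = [2, 4, 5, 9] / [3] / [6] / [8];  Q = [1, 3, 4, 7] / [2] / [5] / [6]
  Insert 1 (step 8): P = [1, 4, 5, 9] / [2] / [3] / [6] / [8];  Q = [1, 3, 4, 7] / [2] / [5] / [6] / [8]
  Insert 7 (step 9): P = [1, 4, 5, 7] / [2, 9] / [3] / [6] / [8];  Q = [1, 3, 4, 7] / [2, 9] / [5] / [6] / [8]
Final shape: (4, 2, 1, 1, 1).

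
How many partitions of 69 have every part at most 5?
p(69, parts ≤ 5) = 11835

Use the recurrence p(n, m) = p(n, m−1) + p(n−m, m): either the largest part is < m (count p(n, m−1)) or the largest part is exactly m (remove one copy of m, count p(n−m, m)). With p(0, ·) = 1 this gives p(69, parts ≤ 5) = 11835. (By conjugating Young diagrams, this also counts partitions of 69 into at most 5 parts.)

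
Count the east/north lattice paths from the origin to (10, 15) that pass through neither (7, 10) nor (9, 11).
Number of paths = 1631592

Inclusion–exclusion. Total paths: C(25, 10) = 3268760. Through P₁: C(17, 7)·C(8, 3) = 1089088. Through P₂: C(20, 9)·C(5, 1) = 839800. Since P₁ is strictly southwest of P₂, a monotone path through both must visit P₁ then P₂; paths through both = C(17, 7)·C(3, 2)·C(5, 1) = 291720. Avoid both = 3268760 − 1089088 − 839800 + 291720 = 1631592.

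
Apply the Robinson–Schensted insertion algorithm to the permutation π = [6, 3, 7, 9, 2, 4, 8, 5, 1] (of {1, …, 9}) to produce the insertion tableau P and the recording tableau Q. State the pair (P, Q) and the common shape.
P = [1, 4, 5] / [2, 7, 8] / [3, 9] / [6];  Q = [1, 3, 4] / [2, 6, 7] / [5, 8] / [9];  common shape = (3, 3, 2, 1)

Row-insert the values π_1, π_2, … into P one at a time, bumping the leftmost entry strictly greater than the inserted value down to the next row. The recording tableau Q records, in position (i, j), the step at which that cell was added to P.
  Insert 6 (step 1): P = [6];  Q = [1]
  Insert 3 (step 2): P = [3] / [6];  Q = [1] / [2]
  Insert 7 (step 3): P = [3, 7] / [6];  Q = [1, 3] / [2]
  Insert 9 (step 4): P = [3, 7, 9] / [6];  Q = [1, 3, 4] / [2]
  Insert 2 (step 5): P = [2, 7, 9] / [3] / [6];  Q = [1, 3, 4] / [2] / [5]
  Insert 4 (step 6): P = [2, 4, 9] / [3, 7] / [6];  Q = [1, 3, 4] / [2, 6] / [5]
  Insert 8 (step 7): P = [2, 4, 8] / [3, 7, 9] / [6];  Q = [1, 3, 4] / [2, 6, 7] / [5]
  Insert 5 (step 8): P = [2, 4, 5] / [3, 7, 8] / [6, 9];  Q = [1, 3, 4] / [2, 6, 7] / [5, 8]
  Insert 1 (step 9): P = [1, 4, 5] / [2, 7, 8] / [3, 9] / [6];  Q = [1, 3, 4] / [2, 6, 7] / [5, 8] / [9]
Final shape: (3, 3, 2, 1).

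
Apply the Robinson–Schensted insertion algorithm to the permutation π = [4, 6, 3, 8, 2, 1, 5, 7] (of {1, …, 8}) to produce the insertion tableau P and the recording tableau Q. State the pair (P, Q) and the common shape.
P = [1, 5, 7] / [2, 6, 8] / [3] / [4];  Q = [1, 2, 4] / [3, 7, 8] / [5] / [6];  common shape = (3, 3, 1, 1)

Row-insert the values π_1, π_2, … into P one at a time, bumping the leftmost entry strictly greater than the inserted value down to the next row. The recording tableau Q records, in position (i, j), the step at which that cell was added to P.
  Insert 4 (step 1): P = [4];  Q = [1]
  Insert 6 (step 2): P = [4, 6];  Q = [1, 2]
  Insert 3 (step 3): P = [3, 6] / [4];  Q = [1, 2] / [3]
  Insert 8 (step 4): P = [3, 6, 8] / [4];  Q = [1, 2, 4] / [3]
  Insert 2 (step 5): P = [2, 6, 8] / [3] / [4];  Q = [1, 2, 4] / [3] / [5]
  Insert 1 (step 6): P = [1, 6, 8] / [2] / [3] / [4];  Q = [1, 2, 4] / [3] / [5] / [6]
  Insert 5 (step 7): P = [1, 5, 8] / [2, 6] / [3] / [4];  Q = [1, 2, 4] / [3, 7] / [5] / [6]
  Insert 7 (step 8): P = [1, 5, 7] / [2, 6, 8] / [3] / [4];  Q = [1, 2, 4] / [3, 7, 8] / [5] / [6]
Final shape: (3, 3, 1, 1).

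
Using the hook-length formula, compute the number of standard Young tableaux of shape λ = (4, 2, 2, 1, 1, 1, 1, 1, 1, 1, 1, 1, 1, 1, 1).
# SYT of shape (4, 2, 2, 1, 1, 1, 1, 1, 1, 1, 1, 1, 1, 1, 1) = 67184

Hook-length formula: f^λ = n! / Π hook(c), product over all cells c of the Young diagram. For λ = (4, 2, 2, 1, 1, 1, 1, 1, 1, 1, 1, 1, 1, 1, 1), n = 20 boxes. Hook lengths by row (left-to-right, top-to-bottom): [18, 5, 2, 1]; [15, 2]; [14, 1]; [12]; [11]; [10]; [9]; [8]; [7]; [6]; [5]; [4]; [3]; [2]; [1]. Product of hooks = 36212520960000. So f^λ = 20! / 36212520960000 = 2432902008176640000 / 36212520960000 = 67184.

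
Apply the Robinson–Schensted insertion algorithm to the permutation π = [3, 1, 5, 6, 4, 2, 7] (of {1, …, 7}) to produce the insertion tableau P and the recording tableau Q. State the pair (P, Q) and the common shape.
P = [1, 2, 6, 7] / [3, 4] / [5];  Q = [1, 3, 4, 7] / [2, 5] / [6];  common shape = (4, 2, 1)

Row-insert the values π_1, π_2, … into P one at a time, bumping the leftmost entry strictly greater than the inserted value down to the next row. The recording tableau Q records, in position (i, j), the step at which that cell was added to P.
  Insert 3 (step 1): P = [3];  Q = [1]
  Insert 1 (step 2): P = [1] / [3];  Q = [1] / [2]
  Insert 5 (step 3): P = [1, 5] / [3];  Q = [1, 3] / [2]
  Insert 6 (step 4): P = [1, 5, 6] / [3];  Q = [1, 3, 4] / [2]
  Insert 4 (step 5): P = [1, 4, 6] / [3, 5];  Q = [1, 3, 4] / [2, 5]
  Insert 2 (step 6): P = [1, 2, 6] / [3, 4] / [5];  Q = [1, 3, 4] / [2, 5] / [6]
  Insert 7 (step 7): P = [1, 2, 6, 7] / [3, 4] / [5];  Q = [1, 3, 4, 7] / [2, 5] / [6]
Final shape: (4, 2, 1).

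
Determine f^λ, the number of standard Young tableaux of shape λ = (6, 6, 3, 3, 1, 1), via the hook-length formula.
# SYT of shape (6, 6, 3, 3, 1, 1) = 90698400

Hook-length formula: f^λ = n! / Π hook(c), product over all cells c of the Young diagram. For λ = (6, 6, 3, 3, 1, 1), n = 20 boxes. Hook lengths by row (left-to-right, top-to-bottom): [11, 8, 7, 4, 3, 2]; [10, 7, 6, 3, 2, 1]; [6, 3, 2]; [5, 2, 1]; [2]; [1]. Product of hooks = 26824089600. So f^λ = 20! / 26824089600 = 2432902008176640000 / 26824089600 = 90698400.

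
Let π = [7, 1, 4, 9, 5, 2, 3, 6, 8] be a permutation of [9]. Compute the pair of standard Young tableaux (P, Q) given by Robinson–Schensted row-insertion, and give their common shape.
P = [1, 2, 3, 6, 8] / [4, 5] / [7, 9];  Q = [1, 3, 4, 8, 9] / [2, 5] / [6, 7];  common shape = (5, 2, 2)

Row-insert the values π_1, π_2, … into P one at a time, bumping the leftmost entry strictly greater than the inserted value down to the next row. The recording tableau Q records, in position (i, j), the step at which that cell was added to P.
  Insert 7 (step 1): P = [7];  Q = [1]
  Insert 1 (step 2): P = [1] / [7];  Q = [1] / [2]
  Insert 4 (step 3): P = [1, 4] / [7];  Q = [1, 3] / [2]
  Insert 9 (step 4): P = [1, 4, 9] / [7];  Q = [1, 3, 4] / [2]
  Insert 5 (step 5): P = [1, 4, 5] / [7, 9];  Q = [1, 3, 4] / [2, 5]
  Insert 2 (step 6): P = [1, 2, 5] / [4, 9] / [7];  Q = [1, 3, 4] / [2, 5] / [6]
  Insert 3 (step 7): P = [1, 2, 3] / [4, 5] / [7, 9];  Q = [1, 3, 4] / [2, 5] / [6, 7]
  Insert 6 (step 8): P = [1, 2, 3, 6] / [4, 5] / [7, 9];  Q = [1, 3, 4, 8] / [2, 5] / [6, 7]
  Insert 8 (step 9): P = [1, 2, 3, 6, 8] / [4, 5] / [7, 9];  Q = [1, 3, 4, 8, 9] / [2, 5] / [6, 7]
Final shape: (5, 2, 2).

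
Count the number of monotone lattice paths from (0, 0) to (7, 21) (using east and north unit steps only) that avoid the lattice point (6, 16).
Number of paths = 736362

Total paths from (0, 0) to (7, 21): C(28, 7) = 1184040. Paths through (6, 16): (paths (0, 0) → (6, 16)) × (paths (6, 16) → (7, 21)) = C(22, 6) · C(6, 1) = 74613 · 6 = 447678. Avoidance count = 1184040 − 447678 = 736362.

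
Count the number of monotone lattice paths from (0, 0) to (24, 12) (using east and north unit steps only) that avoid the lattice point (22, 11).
Number of paths = 671067540

Total paths from (0, 0) to (24, 12): C(36, 24) = 1251677700. Paths through (22, 11): (paths (0, 0) → (22, 11)) × (paths (22, 11) → (24, 12)) = C(33, 22) · C(3, 2) = 193536720 · 3 = 580610160. Avoidance count = 1251677700 − 580610160 = 671067540.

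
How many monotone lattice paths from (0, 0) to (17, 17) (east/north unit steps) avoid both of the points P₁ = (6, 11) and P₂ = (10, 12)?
Number of paths = 1717306172

Inclusion–exclusion. Total paths: C(34, 17) = 2333606220. Through P₁: C(17, 6)·C(17, 11) = 153165376. Through P₂: C(22, 10)·C(12, 7) = 512143632. Since P₁ is strictly southwest of P₂, a monotone path through both must visit P₁ then P₂; paths through both = C(17, 6)·C(5, 4)·C(12, 7) = 49008960. Avoid both = 2333606220 − 153165376 − 512143632 + 49008960 = 1717306172.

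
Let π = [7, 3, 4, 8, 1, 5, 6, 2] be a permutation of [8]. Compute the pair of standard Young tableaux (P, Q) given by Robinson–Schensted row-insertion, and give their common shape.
P = [1, 2, 5, 6] / [3, 4] / [7, 8];  Q = [1, 3, 4, 7] / [2, 6] / [5, 8];  common shape = (4, 2, 2)

Row-insert the values π_1, π_2, … into P one at a time, bumping the leftmost entry strictly greater than the inserted value down to the next row. The recording tableau Q records, in position (i, j), the step at which that cell was added to P.
  Insert 7 (step 1): P = [7];  Q = [1]
  Insert 3 (step 2): P = [3] / [7];  Q = [1] / [2]
  Insert 4 (step 3): P = [3, 4] / [7];  Q = [1, 3] / [2]
  Insert 8 (step 4): P = [3, 4, 8] / [7];  Q = [1, 3, 4] / [2]
  Insert 1 (step 5): P = [1, 4, 8] / [3] / [7];  Q = [1, 3, 4] / [2] / [5]
  Insert 5 (step 6): P = [1, 4, 5] / [3, 8] / [7];  Q = [1, 3, 4] / [2, 6] / [5]
  Insert 6 (step 7): P = [1, 4, 5, 6] / [3, 8] / [7];  Q = [1, 3, 4, 7] / [2, 6] / [5]
  Insert 2 (step 8): P = [1, 2, 5, 6] / [3, 4] / [7, 8];  Q = [1, 3, 4, 7] / [2, 6] / [5, 8]
Final shape: (4, 2, 2).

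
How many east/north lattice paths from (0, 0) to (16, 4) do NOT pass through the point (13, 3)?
Number of paths = 2605

Total paths from (0, 0) to (16, 4): C(20, 16) = 4845. Paths through (13, 3): (paths (0, 0) → (13, 3)) × (paths (13, 3) → (16, 4)) = C(16, 13) · C(4, 3) = 560 · 4 = 2240. Avoidance count = 4845 − 2240 = 2605.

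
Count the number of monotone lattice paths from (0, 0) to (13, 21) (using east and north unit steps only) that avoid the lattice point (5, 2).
Number of paths = 881362185

Total paths from (0, 0) to (13, 21): C(34, 13) = 927983760. Paths through (5, 2): (paths (0, 0) → (5, 2)) × (paths (5, 2) → (13, 21)) = C(7, 5) · C(27, 8) = 21 · 2220075 = 46621575. Avoidance count = 927983760 − 46621575 = 881362185.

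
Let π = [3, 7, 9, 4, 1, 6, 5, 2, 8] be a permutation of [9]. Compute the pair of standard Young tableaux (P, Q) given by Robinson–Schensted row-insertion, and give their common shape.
P = [1, 2, 5, 8] / [3, 4] / [6, 9] / [7];  Q = [1, 2, 3, 9] / [4, 6] / [5, 7] / [8];  common shape = (4, 2, 2, 1)

Row-insert the values π_1, π_2, … into P one at a time, bumping the leftmost entry strictly greater than the inserted value down to the next row. The recording tableau Q records, in position (i, j), the step at which that cell was added to P.
  Insert 3 (step 1): P = [3];  Q = [1]
  Insert 7 (step 2): P = [3, 7];  Q = [1, 2]
  Insert 9 (step 3): P = [3, 7, 9];  Q = [1, 2, 3]
  Insert 4 (step 4): P = [3, 4, 9] / [7];  Q = [1, 2, 3] / [4]
  Insert 1 (step 5): P = [1, 4, 9] / [3] / [7];  Q = [1, 2, 3] / [4] / [5]
  Insert 6 (step 6): P = [1, 4, 6] / [3, 9] / [7];  Q = [1, 2, 3] / [4, 6] / [5]
  Insert 5 (step 7): P = [1, 4, 5] / [3, 6] / [7, 9];  Q = [1, 2, 3] / [4, 6] / [5, 7]
  Insert 2 (step 8): P = [1, 2, 5] / [3, 4] / [6, 9] / [7];  Q = [1, 2, 3] / [4, 6] / [5, 7] / [8]
  Insert 8 (step 9): P = [1, 2, 5, 8] / [3, 4] / [6, 9] / [7];  Q = [1, 2, 3, 9] / [4, 6] / [5, 7] / [8]
Final shape: (4, 2, 2, 1).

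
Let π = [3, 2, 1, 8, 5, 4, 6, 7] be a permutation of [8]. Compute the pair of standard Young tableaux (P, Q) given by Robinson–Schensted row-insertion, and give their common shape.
P = [1, 4, 6, 7] / [2, 5] / [3, 8];  Q = [1, 4, 7, 8] / [2, 5] / [3, 6];  common shape = (4, 2, 2)

Row-insert the values π_1, π_2, … into P one at a time, bumping the leftmost entry strictly greater than the inserted value down to the next row. The recording tableau Q records, in position (i, j), the step at which that cell was added to P.
  Insert 3 (step 1): P = [3];  Q = [1]
  Insert 2 (step 2): P = [2] / [3];  Q = [1] / [2]
  Insert 1 (step 3): P = [1] / [2] / [3];  Q = [1] / [2] / [3]
  Insert 8 (step 4): P = [1, 8] / [2] / [3];  Q = [1, 4] / [2] / [3]
  Insert 5 (step 5): P = [1, 5] / [2, 8] / [3];  Q = [1, 4] / [2, 5] / [3]
  Insert 4 (step 6): P = [1, 4] / [2, 5] / [3, 8];  Q = [1, 4] / [2, 5] / [3, 6]
  Insert 6 (step 7): P = [1, 4, 6] / [2, 5] / [3, 8];  Q = [1, 4, 7] / [2, 5] / [3, 6]
  Insert 7 (step 8): P = [1, 4, 6, 7] / [2, 5] / [3, 8];  Q = [1, 4, 7, 8] / [2, 5] / [3, 6]
Final shape: (4, 2, 2).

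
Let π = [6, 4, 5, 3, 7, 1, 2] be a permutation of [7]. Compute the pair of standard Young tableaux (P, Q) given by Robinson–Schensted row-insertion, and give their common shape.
P = [1, 2, 7] / [3, 5] / [4] / [6];  Q = [1, 3, 5] / [2, 7] / [4] / [6];  common shape = (3, 2, 1, 1)

Row-insert the values π_1, π_2, … into P one at a time, bumping the leftmost entry strictly greater than the inserted value down to the next row. The recording tableau Q records, in position (i, j), the step at which that cell was added to P.
  Insert 6 (step 1): P = [6];  Q = [1]
  Insert 4 (step 2): P = [4] / [6];  Q = [1] / [2]
  Insert 5 (step 3): P = [4, 5] / [6];  Q = [1, 3] / [2]
  Insert 3 (step 4): P = [3, 5] / [4] / [6];  Q = [1, 3] / [2] / [4]
  Insert 7 (step 5): P = [3, 5, 7] / [4] / [6];  Q = [1, 3, 5] / [2] / [4]
  Insert 1 (step 6): P = [1, 5, 7] / [3] / [4] / [6];  Q = [1, 3, 5] / [2] / [4] / [6]
  Insert 2 (step 7): P = [1, 2, 7] / [3, 5] / [4] / [6];  Q = [1, 3, 5] / [2, 7] / [4] / [6]
Final shape: (3, 2, 1, 1).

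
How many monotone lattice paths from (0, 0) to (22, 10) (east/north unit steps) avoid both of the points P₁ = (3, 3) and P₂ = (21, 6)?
Number of paths = 50009190

Inclusion–exclusion. Total paths: C(32, 22) = 64512240. Through P₁: C(6, 3)·C(26, 19) = 13156000. Through P₂: C(27, 21)·C(5, 1) = 1480050. Since P₁ is strictly southwest of P₂, a monotone path through both must visit P₁ then P₂; paths through both = C(6, 3)·C(21, 18)·C(5, 1) = 133000. Avoid both = 64512240 − 13156000 − 1480050 + 133000 = 50009190.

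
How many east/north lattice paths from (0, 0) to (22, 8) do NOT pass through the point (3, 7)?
Number of paths = 5850525

Total paths from (0, 0) to (22, 8): C(30, 22) = 5852925. Paths through (3, 7): (paths (0, 0) → (3, 7)) × (paths (3, 7) → (22, 8)) = C(10, 3) · C(20, 19) = 120 · 20 = 2400. Avoidance count = 5852925 − 2400 = 5850525.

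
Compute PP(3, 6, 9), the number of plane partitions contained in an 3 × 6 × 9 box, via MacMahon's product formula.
PP(3, 6, 9) = 2530768240

Evaluate the triple product over i = 1..3, j = 1..6, k = 1..9. The factors are (2/1) · (3/2) · (4/3) · (5/4) · (6/5) · (7/6) · (8/7) · (9/8) · … (162 factors total). The numerators and denominators telescope so the product is an integer; carrying out the multiplication exactly gives PP(3, 6, 9) = 2530768240.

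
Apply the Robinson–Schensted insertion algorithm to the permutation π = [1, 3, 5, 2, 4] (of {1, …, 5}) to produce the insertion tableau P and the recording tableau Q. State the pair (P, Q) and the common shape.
P = [1, 2, 4] / [3, 5];  Q = [1, 2, 3] / [4, 5];  common shape = (3, 2)

Row-insert the values π_1, π_2, … into P one at a time, bumping the leftmost entry strictly greater than the inserted value down to the next row. The recording tableau Q records, in position (i, j), the step at which that cell was added to P.
  Insert 1 (step 1): P = [1];  Q = [1]
  Insert 3 (step 2): P = [1, 3];  Q = [1, 2]
  Insert 5 (step 3): P = [1, 3, 5];  Q = [1, 2, 3]
  Insert 2 (step 4): P = [1, 2, 5] / [3];  Q = [1, 2, 3] / [4]
  Insert 4 (step 5): P = [1, 2, 4] / [3, 5];  Q = [1, 2, 3] / [4, 5]
Final shape: (3, 2).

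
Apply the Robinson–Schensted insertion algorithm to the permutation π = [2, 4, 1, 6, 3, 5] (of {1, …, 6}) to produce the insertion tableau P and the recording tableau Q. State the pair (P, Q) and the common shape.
P = [1, 3, 5] / [2, 4, 6];  Q = [1, 2, 4] / [3, 5, 6];  common shape = (3, 3)

Row-insert the values π_1, π_2, … into P one at a time, bumping the leftmost entry strictly greater than the inserted value down to the next row. The recording tableau Q records, in position (i, j), the step at which that cell was added to P.
  Insert 2 (step 1): P = [2];  Q = [1]
  Insert 4 (step 2): P = [2, 4];  Q = [1, 2]
  Insert 1 (step 3): P = [1, 4] / [2];  Q = [1, 2] / [3]
  Insert 6 (step 4): P = [1, 4, 6] / [2];  Q = [1, 2, 4] / [3]
  Insert 3 (step 5): P = [1, 3, 6] / [2, 4];  Q = [1, 2, 4] / [3, 5]
  Insert 5 (step 6): P = [1, 3, 5] / [2, 4, 6];  Q = [1, 2, 4] / [3, 5, 6]
Final shape: (3, 3).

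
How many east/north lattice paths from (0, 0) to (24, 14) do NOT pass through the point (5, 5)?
Number of paths = 7929015300

Total paths from (0, 0) to (24, 14): C(38, 24) = 9669554100. Paths through (5, 5): (paths (0, 0) → (5, 5)) × (paths (5, 5) → (24, 14)) = C(10, 5) · C(28, 19) = 252 · 6906900 = 1740538800. Avoidance count = 9669554100 − 1740538800 = 7929015300.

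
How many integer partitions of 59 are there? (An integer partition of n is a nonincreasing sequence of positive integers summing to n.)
p(59) = 831820

Compute p(n) via the recurrence p(n, m) = p(n, m−1) + p(n−m, m), where p(n, m) counts partitions of n with all parts ≤ m and p(n) = p(n, n). The base cases are p(0, m) = 1 and p(n, 0) = 0 for n > 0. Filling the table yields p(59) = 831820. (Euler's pentagonal recurrence is an alternative.)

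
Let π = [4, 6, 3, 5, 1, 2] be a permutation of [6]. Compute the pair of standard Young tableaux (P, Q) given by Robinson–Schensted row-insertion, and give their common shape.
P = [1, 2] / [3, 5] / [4, 6];  Q = [1, 2] / [3, 4] / [5, 6];  common shape = (2, 2, 2)

Row-insert the values π_1, π_2, … into P one at a time, bumping the leftmost entry strictly greater than the inserted value down to the next row. The recording tableau Q records, in position (i, j), the step at which that cell was added to P.
  Insert 4 (step 1): P = [4];  Q = [1]
  Insert 6 (step 2): P = [4, 6];  Q = [1, 2]
  Insert 3 (step 3): P = [3, 6] / [4];  Q = [1, 2] / [3]
  Insert 5 (step 4): P = [3, 5] / [4, 6];  Q = [1, 2] / [3, 4]
  Insert 1 (step 5): P = [1, 5] / [3, 6] / [4];  Q = [1, 2] / [3, 4] / [5]
  Insert 2 (step 6): P = [1, 2] / [3, 5] / [4, 6];  Q = [1, 2] / [3, 4] / [5, 6]
Final shape: (2, 2, 2).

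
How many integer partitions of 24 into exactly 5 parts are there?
p(24, 5 parts) = 164

Partitions of n into exactly k parts are in bijection with partitions of n − k into at most k parts (subtract 1 from each part). So p(24, exactly 5) = p(19, parts ≤ 5). Computing via the recurrence p(m, j) = p(m, j−1) + p(m−j, j) gives 164.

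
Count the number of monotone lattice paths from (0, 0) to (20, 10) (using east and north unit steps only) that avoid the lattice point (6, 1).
Number of paths = 24324685

Total paths from (0, 0) to (20, 10): C(30, 20) = 30045015. Paths through (6, 1): (paths (0, 0) → (6, 1)) × (paths (6, 1) → (20, 10)) = C(7, 6) · C(23, 14) = 7 · 817190 = 5720330. Avoidance count = 30045015 − 5720330 = 24324685.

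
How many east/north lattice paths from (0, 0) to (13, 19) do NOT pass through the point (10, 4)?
Number of paths = 346556784

Total paths from (0, 0) to (13, 19): C(32, 13) = 347373600. Paths through (10, 4): (paths (0, 0) → (10, 4)) × (paths (10, 4) → (13, 19)) = C(14, 10) · C(18, 3) = 1001 · 816 = 816816. Avoidance count = 347373600 − 816816 = 346556784.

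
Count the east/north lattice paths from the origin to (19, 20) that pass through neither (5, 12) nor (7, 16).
Number of paths = 66667274310

Inclusion–exclusion. Total paths: C(39, 19) = 68923264410. Through P₁: C(17, 5)·C(22, 14) = 1978736760. Through P₂: C(23, 7)·C(16, 12) = 446185740. Since P₁ is strictly southwest of P₂, a monotone path through both must visit P₁ then P₂; paths through both = C(17, 5)·C(6, 2)·C(16, 12) = 168932400. Avoid both = 68923264410 − 1978736760 − 446185740 + 168932400 = 66667274310.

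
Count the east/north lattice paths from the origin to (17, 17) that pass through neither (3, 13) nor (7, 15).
Number of paths = 2321191116

Inclusion–exclusion. Total paths: C(34, 17) = 2333606220. Through P₁: C(16, 3)·C(18, 14) = 1713600. Through P₂: C(22, 7)·C(12, 10) = 11255904. Since P₁ is strictly southwest of P₂, a monotone path through both must visit P₁ then P₂; paths through both = C(16, 3)·C(6, 4)·C(12, 10) = 554400. Avoid both = 2333606220 − 1713600 − 11255904 + 554400 = 2321191116.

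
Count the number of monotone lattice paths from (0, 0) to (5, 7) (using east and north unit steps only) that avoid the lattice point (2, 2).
Number of paths = 456

Total paths from (0, 0) to (5, 7): C(12, 5) = 792. Paths through (2, 2): (paths (0, 0) → (2, 2)) × (paths (2, 2) → (5, 7)) = C(4, 2) · C(8, 3) = 6 · 56 = 336. Avoidance count = 792 − 336 = 456.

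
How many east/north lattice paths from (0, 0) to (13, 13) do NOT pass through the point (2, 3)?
Number of paths = 6873440

Total paths from (0, 0) to (13, 13): C(26, 13) = 10400600. Paths through (2, 3): (paths (0, 0) → (2, 3)) × (paths (2, 3) → (13, 13)) = C(5, 2) · C(21, 11) = 10 · 352716 = 3527160. Avoidance count = 10400600 − 3527160 = 6873440.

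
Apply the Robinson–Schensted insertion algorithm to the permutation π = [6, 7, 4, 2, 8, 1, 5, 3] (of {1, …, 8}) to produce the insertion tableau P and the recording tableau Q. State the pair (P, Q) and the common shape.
P = [1, 3, 8] / [2, 5] / [4, 7] / [6];  Q = [1, 2, 5] / [3, 7] / [4, 8] / [6];  common shape = (3, 2, 2, 1)

Row-insert the values π_1, π_2, … into P one at a time, bumping the leftmost entry strictly greater than the inserted value down to the next row. The recording tableau Q records, in position (i, j), the step at which that cell was added to P.
  Insert 6 (step 1): P = [6];  Q = [1]
  Insert 7 (step 2): P = [6, 7];  Q = [1, 2]
  Insert 4 (step 3): P = [4, 7] / [6];  Q = [1, 2] / [3]
  Insert 2 (step 4): P = [2, 7] / [4] / [6];  Q = [1, 2] / [3] / [4]
  Insert 8 (step 5): P = [2, 7, 8] / [4] / [6];  Q = [1, 2, 5] / [3] / [4]
  Insert 1 (step 6): P = [1, 7, 8] / [2] / [4] / [6];  Q = [1, 2, 5] / [3] / [4] / [6]
  Insert 5 (step 7): P = [1, 5, 8] / [2, 7] / [4] / [6];  Q = [1, 2, 5] / [3, 7] / [4] / [6]
  Insert 3 (step 8): P = [1, 3, 8] / [2, 5] / [4, 7] / [6];  Q = [1, 2, 5] / [3, 7] / [4, 8] / [6]
Final shape: (3, 2, 2, 1).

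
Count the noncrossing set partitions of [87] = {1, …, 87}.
C_87 = 16435314834665426797069144960762886143367590394940

These noncrossing partitions are counted by the Catalan number C_n = (1/(n + 1)) · C(2n, n). For n = 87: C_87 = (1/88) · C(174, 87) = 1446307705450557558142084756547133980616347954754720/88 = 16435314834665426797069144960762886143367590394940.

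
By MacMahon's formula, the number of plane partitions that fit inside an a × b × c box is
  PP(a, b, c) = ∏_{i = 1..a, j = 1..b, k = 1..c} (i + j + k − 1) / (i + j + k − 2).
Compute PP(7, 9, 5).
PP(7, 9, 5) = 2424984388825856

Evaluate the triple product over i = 1..7, j = 1..9, k = 1..5. The factors are (2/1) · (3/2) · (4/3) · (5/4) · (6/5) · (3/2) · (4/3) · (5/4) · … (315 factors total). The numerators and denominators telescope so the product is an integer; carrying out the multiplication exactly gives PP(7, 9, 5) = 2424984388825856.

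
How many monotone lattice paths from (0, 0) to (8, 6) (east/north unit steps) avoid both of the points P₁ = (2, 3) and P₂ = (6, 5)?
Number of paths = 1227

Inclusion–exclusion. Total paths: C(14, 8) = 3003. Through P₁: C(5, 2)·C(9, 6) = 840. Through P₂: C(11, 6)·C(3, 2) = 1386. Since P₁ is strictly southwest of P₂, a monotone path through both must visit P₁ then P₂; paths through both = C(5, 2)·C(6, 4)·C(3, 2) = 450. Avoid both = 3003 − 840 − 1386 + 450 = 1227.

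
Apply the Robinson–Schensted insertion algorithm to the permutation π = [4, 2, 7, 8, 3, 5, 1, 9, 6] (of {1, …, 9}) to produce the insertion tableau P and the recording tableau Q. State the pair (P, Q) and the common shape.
P = [1, 3, 5, 6] / [2, 7, 8, 9] / [4];  Q = [1, 3, 4, 8] / [2, 5, 6, 9] / [7];  common shape = (4, 4, 1)

Row-insert the values π_1, π_2, … into P one at a time, bumping the leftmost entry strictly greater than the inserted value down to the next row. The recording tableau Q records, in position (i, j), the step at which that cell was added to P.
  Insert 4 (step 1): P = [4];  Q = [1]
  Insert 2 (step 2): P = [2] / [4];  Q = [1] / [2]
  Insert 7 (step 3): P = [2, 7] / [4];  Q = [1, 3] / [2]
  Insert 8 (step 4): P = [2, 7, 8] / [4];  Q = [1, 3, 4] / [2]
  Insert 3 (step 5): P = [2, 3, 8] / [4, 7];  Q = [1, 3, 4] / [2, 5]
  Insert 5 (step 6): P = [2, 3, 5] / [4, 7, 8];  Q = [1, 3, 4] / [2, 5, 6]
  Insert 1 (step 7): P = [1, 3, 5] / [2, 7, 8] / [4];  Q = [1, 3, 4] / [2, 5, 6] / [7]
  Insert 9 (step 8): P = [1, 3, 5, 9] / [2, 7, 8] / [4];  Q = [1, 3, 4, 8] / [2, 5, 6] / [7]
  Insert 6 (step 9): P = [1, 3, 5, 6] / [2, 7, 8, 9] / [4];  Q = [1, 3, 4, 8] / [2, 5, 6, 9] / [7]
Final shape: (4, 4, 1).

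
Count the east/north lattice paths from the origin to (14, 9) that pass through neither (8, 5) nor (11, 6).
Number of paths = 402360

Inclusion–exclusion. Total paths: C(23, 14) = 817190. Through P₁: C(13, 8)·C(10, 6) = 270270. Through P₂: C(17, 11)·C(6, 3) = 247520. Since P₁ is strictly southwest of P₂, a monotone path through both must visit P₁ then P₂; paths through both = C(13, 8)·C(4, 3)·C(6, 3) = 102960. Avoid both = 817190 − 270270 − 247520 + 102960 = 402360.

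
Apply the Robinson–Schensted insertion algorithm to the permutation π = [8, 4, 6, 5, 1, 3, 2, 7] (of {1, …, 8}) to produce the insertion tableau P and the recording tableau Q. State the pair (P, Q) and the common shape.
P = [1, 2, 7] / [3, 5] / [4] / [6] / [8];  Q = [1, 3, 8] / [2, 6] / [4] / [5] / [7];  common shape = (3, 2, 1, 1, 1)

Row-insert the values π_1, π_2, … into P one at a time, bumping the leftmost entry strictly greater than the inserted value down to the next row. The recording tableau Q records, in position (i, j), the step at which that cell was added to P.
  Insert 8 (step 1): P = [8];  Q = [1]
  Insert 4 (step 2): P = [4] / [8];  Q = [1] / [2]
  Insert 6 (step 3): P = [4, 6] / [8];  Q = [1, 3] / [2]
  Insert 5 (step 4): P = [4, 5] / [6] / [8];  Q = [1, 3] / [2] / [4]
  Insert 1 (step 5): P = [1, 5] / [4] / [6] / [8];  Q = [1, 3] / [2] / [4] / [5]
  Insert 3 (step 6): P = [1, 3] / [4, 5] / [6] / [8];  Q = [1, 3] / [2, 6] / [4] / [5]
  Insert 2 (step 7): P = [1, 2] / [3, 5] / [4] / [6] / [8];  Q = [1, 3] / [2, 6] / [4] / [5] / [7]
  Insert 7 (step 8): P = [1, 2, 7] / [3, 5] / [4] / [6] / [8];  Q = [1, 3, 8] / [2, 6] / [4] / [5] / [7]
Final shape: (3, 2, 1, 1, 1).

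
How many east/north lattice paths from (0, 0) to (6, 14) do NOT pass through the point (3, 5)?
Number of paths = 26440

Total paths from (0, 0) to (6, 14): C(20, 6) = 38760. Paths through (3, 5): (paths (0, 0) → (3, 5)) × (paths (3, 5) → (6, 14)) = C(8, 3) · C(12, 3) = 56 · 220 = 12320. Avoidance count = 38760 − 12320 = 26440.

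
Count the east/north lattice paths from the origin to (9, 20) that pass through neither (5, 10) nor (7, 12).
Number of paths = 5552352

Inclusion–exclusion. Total paths: C(29, 9) = 10015005. Through P₁: C(15, 5)·C(14, 4) = 3006003. Through P₂: C(19, 7)·C(10, 2) = 2267460. Since P₁ is strictly southwest of P₂, a monotone path through both must visit P₁ then P₂; paths through both = C(15, 5)·C(4, 2)·C(10, 2) = 810810. Avoid both = 10015005 − 3006003 − 2267460 + 810810 = 5552352.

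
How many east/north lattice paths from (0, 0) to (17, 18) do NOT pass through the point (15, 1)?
Number of paths = 4537564914

Total paths from (0, 0) to (17, 18): C(35, 17) = 4537567650. Paths through (15, 1): (paths (0, 0) → (15, 1)) × (paths (15, 1) → (17, 18)) = C(16, 15) · C(19, 2) = 16 · 171 = 2736. Avoidance count = 4537567650 − 2736 = 4537564914.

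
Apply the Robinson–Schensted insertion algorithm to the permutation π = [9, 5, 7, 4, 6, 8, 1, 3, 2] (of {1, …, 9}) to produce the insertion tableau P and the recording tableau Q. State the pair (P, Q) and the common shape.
P = [1, 2, 8] / [3, 6] / [4, 7] / [5] / [9];  Q = [1, 3, 6] / [2, 5] / [4, 8] / [7] / [9];  common shape = (3, 2, 2, 1, 1)

Row-insert the values π_1, π_2, … into P one at a time, bumping the leftmost entry strictly greater than the inserted value down to the next row. The recording tableau Q records, in position (i, j), the step at which that cell was added to P.
  Insert 9 (step 1): P = [9];  Q = [1]
  Insert 5 (step 2): P = [5] / [9];  Q = [1] / [2]
  Insert 7 (step 3): P = [5, 7] / [9];  Q = [1, 3] / [2]
  Insert 4 (step 4): P = [4, 7] / [5] / [9];  Q = [1, 3] / [2] / [4]
  Insert 6 (step 5): P = [4, 6] / [5, 7] / [9];  Q = [1, 3] / [2, 5] / [4]
  Insert 8 (step 6): P = [4, 6, 8] / [5, 7] / [9];  Q = [1, 3, 6] / [2, 5] / [4]
  Insert 1 (step 7): P = [1, 6, 8] / [4, 7] / [5] / [9];  Q = [1, 3, 6] / [2, 5] / [4] / [7]
  Insert 3 (step 8): P = [1, 3, 8] / [4, 6] / [5, 7] / [9];  Q = [1, 3, 6] / [2, 5] / [4, 8] / [7]
  Insert 2 (step 9): P = [1, 2, 8] / [3, 6] / [4, 7] / [5] / [9];  Q = [1, 3, 6] / [2, 5] / [4, 8] / [7] / [9]
Final shape: (3, 2, 2, 1, 1).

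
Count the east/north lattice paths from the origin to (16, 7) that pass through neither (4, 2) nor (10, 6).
Number of paths = 118331

Inclusion–exclusion. Total paths: C(23, 16) = 245157. Through P₁: C(6, 4)·C(17, 12) = 92820. Through P₂: C(16, 10)·C(7, 6) = 56056. Since P₁ is strictly southwest of P₂, a monotone path through both must visit P₁ then P₂; paths through both = C(6, 4)·C(10, 6)·C(7, 6) = 22050. Avoid both = 245157 − 92820 − 56056 + 22050 = 118331.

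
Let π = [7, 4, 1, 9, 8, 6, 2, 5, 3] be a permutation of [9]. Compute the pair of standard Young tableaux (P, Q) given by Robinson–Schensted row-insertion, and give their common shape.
P = [1, 2, 3] / [4, 5] / [6, 8] / [7] / [9];  Q = [1, 4, 8] / [2, 5] / [3, 6] / [7] / [9];  common shape = (3, 2, 2, 1, 1)

Row-insert the values π_1, π_2, … into P one at a time, bumping the leftmost entry strictly greater than the inserted value down to the next row. The recording tableau Q records, in position (i, j), the step at which that cell was added to P.
  Insert 7 (step 1): P = [7];  Q = [1]
  Insert 4 (step 2): P = [4] / [7];  Q = [1] / [2]
  Insert 1 (step 3): P = [1] / [4] / [7];  Q = [1] / [2] / [3]
  Insert 9 (step 4): P = [1, 9] / [4] / [7];  Q = [1, 4] / [2] / [3]
  Insert 8 (step 5): P = [1, 8] / [4, 9] / [7];  Q = [1, 4] / [2, 5] / [3]
  Insert 6 (step 6): P = [1, 6] / [4, 8] / [7, 9];  Q = [1, 4] / [2, 5] / [3, 6]
  Insert 2 (step 7): P = [1, 2] / [4, 6] / [7, 8] / [9];  Q = [1, 4] / [2, 5] / [3, 6] / [7]
  Insert 5 (step 8): P = [1, 2, 5] / [4, 6] / [7, 8] / [9];  Q = [1, 4, 8] / [2, 5] / [3, 6] / [7]
  Insert 3 (step 9): P = [1, 2, 3] / [4, 5] / [6, 8] / [7] / [9];  Q = [1, 4, 8] / [2, 5] / [3, 6] / [7] / [9]
Final shape: (3, 2, 2, 1, 1).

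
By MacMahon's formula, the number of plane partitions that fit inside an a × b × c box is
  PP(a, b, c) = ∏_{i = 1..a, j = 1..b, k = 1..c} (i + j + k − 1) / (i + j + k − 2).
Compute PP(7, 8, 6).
PP(7, 8, 6) = 19702998159210080

Evaluate the triple product over i = 1..7, j = 1..8, k = 1..6. The factors are (2/1) · (3/2) · (4/3) · (5/4) · (6/5) · (7/6) · (3/2) · (4/3) · … (336 factors total). The numerators and denominators telescope so the product is an integer; carrying out the multiplication exactly gives PP(7, 8, 6) = 19702998159210080.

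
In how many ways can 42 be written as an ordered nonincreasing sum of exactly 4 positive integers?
p(42, 4 parts) = 551

Partitions of n into exactly k parts are in bijection with partitions of n − k into at most k parts (subtract 1 from each part). So p(42, exactly 4) = p(38, parts ≤ 4). Computing via the recurrence p(m, j) = p(m, j−1) + p(m−j, j) gives 551.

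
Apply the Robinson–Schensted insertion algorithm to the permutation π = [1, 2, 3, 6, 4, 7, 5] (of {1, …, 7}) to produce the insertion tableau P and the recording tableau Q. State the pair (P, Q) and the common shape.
P = [1, 2, 3, 4, 5] / [6, 7];  Q = [1, 2, 3, 4, 6] / [5, 7];  common shape = (5, 2)

Row-insert the values π_1, π_2, … into P one at a time, bumping the leftmost entry strictly greater than the inserted value down to the next row. The recording tableau Q records, in position (i, j), the step at which that cell was added to P.
  Insert 1 (step 1): P = [1];  Q = [1]
  Insert 2 (step 2): P = [1, 2];  Q = [1, 2]
  Insert 3 (step 3): P = [1, 2, 3];  Q = [1, 2, 3]
  Insert 6 (step 4): P = [1, 2, 3, 6];  Q = [1, 2, 3, 4]
  Insert 4 (step 5): P = [1, 2, 3, 4] / [6];  Q = [1, 2, 3, 4] / [5]
  Insert 7 (step 6): P = [1, 2, 3, 4, 7] / [6];  Q = [1, 2, 3, 4, 6] / [5]
  Insert 5 (step 7): P = [1, 2, 3, 4, 5] / [6, 7];  Q = [1, 2, 3, 4, 6] / [5, 7]
Final shape: (5, 2).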